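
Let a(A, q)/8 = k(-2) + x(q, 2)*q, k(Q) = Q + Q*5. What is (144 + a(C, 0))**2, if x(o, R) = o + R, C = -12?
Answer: 2304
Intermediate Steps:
x(o, R) = R + o
k(Q) = 6*Q (k(Q) = Q + 5*Q = 6*Q)
a(A, q) = -96 + 8*q*(2 + q) (a(A, q) = 8*(6*(-2) + (2 + q)*q) = 8*(-12 + q*(2 + q)) = -96 + 8*q*(2 + q))
(144 + a(C, 0))**2 = (144 + (-96 + 8*0*(2 + 0)))**2 = (144 + (-96 + 8*0*2))**2 = (144 + (-96 + 0))**2 = (144 - 96)**2 = 48**2 = 2304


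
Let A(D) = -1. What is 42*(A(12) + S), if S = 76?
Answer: 3150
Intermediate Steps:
42*(A(12) + S) = 42*(-1 + 76) = 42*75 = 3150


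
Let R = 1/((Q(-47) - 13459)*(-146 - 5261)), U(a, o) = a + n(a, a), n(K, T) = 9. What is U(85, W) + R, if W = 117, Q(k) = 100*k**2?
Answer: 105433547777/1121633487 ≈ 94.000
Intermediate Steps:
U(a, o) = 9 + a (U(a, o) = a + 9 = 9 + a)
R = -1/1121633487 (R = 1/((100*(-47)**2 - 13459)*(-146 - 5261)) = 1/((100*2209 - 13459)*(-5407)) = 1/((220900 - 13459)*(-5407)) = 1/(207441*(-5407)) = 1/(-1121633487) = -1/1121633487 ≈ -8.9156e-10)
U(85, W) + R = (9 + 85) - 1/1121633487 = 94 - 1/1121633487 = 105433547777/1121633487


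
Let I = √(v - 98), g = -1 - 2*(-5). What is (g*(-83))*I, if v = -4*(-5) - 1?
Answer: -747*I*√79 ≈ -6639.5*I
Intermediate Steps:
g = 9 (g = -1 + 10 = 9)
v = 19 (v = 20 - 1 = 19)
I = I*√79 (I = √(19 - 98) = √(-79) = I*√79 ≈ 8.8882*I)
(g*(-83))*I = (9*(-83))*(I*√79) = -747*I*√79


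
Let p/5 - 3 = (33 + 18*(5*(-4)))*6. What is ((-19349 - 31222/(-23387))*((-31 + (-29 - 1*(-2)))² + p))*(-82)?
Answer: -238613733680622/23387 ≈ -1.0203e+10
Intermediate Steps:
p = -9795 (p = 15 + 5*((33 + 18*(5*(-4)))*6) = 15 + 5*((33 + 18*(-20))*6) = 15 + 5*((33 - 360)*6) = 15 + 5*(-327*6) = 15 + 5*(-1962) = 15 - 9810 = -9795)
((-19349 - 31222/(-23387))*((-31 + (-29 - 1*(-2)))² + p))*(-82) = ((-19349 - 31222/(-23387))*((-31 + (-29 - 1*(-2)))² - 9795))*(-82) = ((-19349 - 31222*(-1/23387))*((-31 + (-29 + 2))² - 9795))*(-82) = ((-19349 + 31222/23387)*((-31 - 27)² - 9795))*(-82) = -452483841*((-58)² - 9795)/23387*(-82) = -452483841*(3364 - 9795)/23387*(-82) = -452483841/23387*(-6431)*(-82) = (2909923581471/23387)*(-82) = -238613733680622/23387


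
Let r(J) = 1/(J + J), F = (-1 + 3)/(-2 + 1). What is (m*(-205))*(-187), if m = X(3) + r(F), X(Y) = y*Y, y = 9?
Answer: 4101845/4 ≈ 1.0255e+6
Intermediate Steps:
F = -2 (F = 2/(-1) = 2*(-1) = -2)
r(J) = 1/(2*J)
X(Y) = 9*Y
m = 107/4 (m = 9*3 + (½)/(-2) = 27 + (½)*(-½) = 27 - ¼ = 107/4 ≈ 26.750)
(m*(-205))*(-187) = ((107/4)*(-205))*(-187) = -21935/4*(-187) = 4101845/4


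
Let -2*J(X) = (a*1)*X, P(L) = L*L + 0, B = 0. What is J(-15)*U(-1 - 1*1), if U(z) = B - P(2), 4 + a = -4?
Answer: 240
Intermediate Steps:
a = -8 (a = -4 - 4 = -8)
P(L) = L² (P(L) = L² + 0 = L²)
J(X) = 4*X (J(X) = -(-8*1)*X/2 = -(-4)*X = 4*X)
U(z) = -4 (U(z) = 0 - 1*2² = 0 - 1*4 = 0 - 4 = -4)
J(-15)*U(-1 - 1*1) = (4*(-15))*(-4) = -60*(-4) = 240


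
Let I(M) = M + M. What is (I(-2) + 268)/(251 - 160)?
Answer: 264/91 ≈ 2.9011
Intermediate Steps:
I(M) = 2*M
(I(-2) + 268)/(251 - 160) = (2*(-2) + 268)/(251 - 160) = (-4 + 268)/91 = 264*(1/91) = 264/91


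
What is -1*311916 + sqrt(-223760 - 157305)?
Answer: -311916 + I*sqrt(381065) ≈ -3.1192e+5 + 617.3*I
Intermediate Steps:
-1*311916 + sqrt(-223760 - 157305) = -311916 + sqrt(-381065) = -311916 + I*sqrt(381065)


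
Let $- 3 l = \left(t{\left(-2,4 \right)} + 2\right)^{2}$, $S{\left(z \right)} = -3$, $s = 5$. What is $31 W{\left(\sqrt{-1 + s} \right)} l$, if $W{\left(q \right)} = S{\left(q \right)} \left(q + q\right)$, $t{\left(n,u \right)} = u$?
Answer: $4464$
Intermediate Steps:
$W{\left(q \right)} = - 6 q$ ($W{\left(q \right)} = - 3 \left(q + q\right) = - 3 \cdot 2 q = - 6 q$)
$l = -12$ ($l = - \frac{\left(4 + 2\right)^{2}}{3} = - \frac{6^{2}}{3} = \left(- \frac{1}{3}\right) 36 = -12$)
$31 W{\left(\sqrt{-1 + s} \right)} l = 31 \left(- 6 \sqrt{-1 + 5}\right) \left(-12\right) = 31 \left(- 6 \sqrt{4}\right) \left(-12\right) = 31 \left(\left(-6\right) 2\right) \left(-12\right) = 31 \left(-12\right) \left(-12\right) = \left(-372\right) \left(-12\right) = 4464$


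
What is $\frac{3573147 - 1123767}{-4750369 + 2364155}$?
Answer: $- \frac{1224690}{1193107} \approx -1.0265$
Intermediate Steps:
$\frac{3573147 - 1123767}{-4750369 + 2364155} = \frac{2449380}{-2386214} = 2449380 \left(- \frac{1}{2386214}\right) = - \frac{1224690}{1193107}$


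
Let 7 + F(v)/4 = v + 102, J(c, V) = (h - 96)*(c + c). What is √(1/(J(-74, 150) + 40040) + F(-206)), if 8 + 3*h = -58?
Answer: 5*I*√3670447974/14376 ≈ 21.071*I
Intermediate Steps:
h = -22 (h = -8/3 + (⅓)*(-58) = -8/3 - 58/3 = -22)
J(c, V) = -236*c (J(c, V) = (-22 - 96)*(c + c) = -236*c)
F(v) = 380 + 4*v (F(v) = -28 + 4*(v + 102) = -28 + 4*(102 + v) = -28 + (408 + 4*v) = 380 + 4*v)
√(1/(J(-74, 150) + 40040) + F(-206)) = √(1/(-236*(-74) + 40040) + (380 + 4*(-206))) = √(1/(17464 + 40040) + (380 - 824)) = √(1/57504 - 444) = √(-25531775/57504) = 5*I*√3670447974/14376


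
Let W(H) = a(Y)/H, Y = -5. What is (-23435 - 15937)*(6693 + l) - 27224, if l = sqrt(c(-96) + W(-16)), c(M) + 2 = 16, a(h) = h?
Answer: -263544020 - 9843*sqrt(229) ≈ -2.6369e+8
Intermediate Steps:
c(M) = 14 (c(M) = -2 + 16 = 14)
W(H) = -5/H
l = sqrt(229)/4 (l = sqrt(14 - 5/(-16)) = sqrt(14 - 5*(-1/16)) = sqrt(14 + 5/16) = sqrt(229/16) = sqrt(229)/4 ≈ 3.7832)
(-23435 - 15937)*(6693 + l) - 27224 = (-23435 - 15937)*(6693 + sqrt(229)/4) - 27224 = -39372*(6693 + sqrt(229)/4) - 27224 = (-263516796 - 9843*sqrt(229)) - 27224 = -263544020 - 9843*sqrt(229)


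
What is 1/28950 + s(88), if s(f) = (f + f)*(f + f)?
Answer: 896755201/28950 ≈ 30976.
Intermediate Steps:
s(f) = 4*f² (s(f) = (2*f)*(2*f) = 4*f²)
1/28950 + s(88) = 1/28950 + 4*88² = 1/28950 + 4*7744 = 1/28950 + 30976 = 896755201/28950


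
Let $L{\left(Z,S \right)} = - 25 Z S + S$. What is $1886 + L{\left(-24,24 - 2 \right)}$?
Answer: $15108$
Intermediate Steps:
$L{\left(Z,S \right)} = S - 25 S Z$ ($L{\left(Z,S \right)} = - 25 S Z + S = S - 25 S Z$)
$1886 + L{\left(-24,24 - 2 \right)} = 1886 + \left(24 - 2\right) \left(1 - -600\right) = 1886 + \left(24 - 2\right) \left(1 + 600\right) = 1886 + 22 \cdot 601 = 1886 + 13222 = 15108$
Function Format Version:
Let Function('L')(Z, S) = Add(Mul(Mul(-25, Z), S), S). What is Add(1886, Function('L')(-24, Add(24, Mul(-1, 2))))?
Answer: 15108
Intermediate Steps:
Function('L')(Z, S) = Add(S, Mul(-25, S, Z)) (Function('L')(Z, S) = Add(Mul(-25, S, Z), S) = Add(S, Mul(-25, S, Z)))
Add(1886, Function('L')(-24, Add(24, Mul(-1, 2)))) = Add(1886, Mul(Add(24, Mul(-1, 2)), Add(1, Mul(-25, -24)))) = Add(1886, Mul(Add(24, -2), Add(1, 600))) = Add(1886, Mul(22, 601)) = Add(1886, 13222) = 15108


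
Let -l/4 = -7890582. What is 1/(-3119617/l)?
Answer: -31562328/3119617 ≈ -10.117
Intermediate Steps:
l = 31562328 (l = -4*(-7890582) = 31562328)
1/(-3119617/l) = 1/(-3119617/31562328) = -31562328/3119617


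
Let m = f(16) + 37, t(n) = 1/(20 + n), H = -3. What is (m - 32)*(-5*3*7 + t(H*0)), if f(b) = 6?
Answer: -23089/20 ≈ -1154.4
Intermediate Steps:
m = 43 (m = 6 + 37 = 43)
(m - 32)*(-5*3*7 + t(H*0)) = (43 - 32)*(-5*3*7 + 1/(20 - 3*0)) = 11*(-15*7 + 1/(20 + 0)) = 11*(-105 + 1/20) = 11*(-2099/20) = -23089/20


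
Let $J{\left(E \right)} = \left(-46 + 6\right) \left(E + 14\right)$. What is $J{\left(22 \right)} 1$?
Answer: $-1440$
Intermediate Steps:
$J{\left(E \right)} = -560 - 40 E$ ($J{\left(E \right)} = - 40 \left(14 + E\right) = -560 - 40 E$)
$J{\left(22 \right)} 1 = \left(-560 - 880\right) 1 = \left(-1440\right) 1 = -1440$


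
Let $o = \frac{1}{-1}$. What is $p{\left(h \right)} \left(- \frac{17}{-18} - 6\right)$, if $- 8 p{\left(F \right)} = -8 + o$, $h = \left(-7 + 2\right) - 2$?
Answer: $- \frac{91}{16} \approx -5.6875$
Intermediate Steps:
$o = -1$
$h = -7$ ($h = -5 - 2 = -7$)
$p{\left(F \right)} = \frac{9}{8}$ ($p{\left(F \right)} = - \frac{-8 - 1}{8} = \left(- \frac{1}{8}\right) \left(-9\right) = \frac{9}{8}$)
$p{\left(h \right)} \left(- \frac{17}{-18} - 6\right) = \frac{9 \left(- \frac{17}{-18} - 6\right)}{8} = \frac{9 \left(\left(-17\right) \left(- \frac{1}{18}\right) - 6\right)}{8} = \frac{9 \left(\frac{17}{18} - 6\right)}{8} = \frac{9}{8} \left(- \frac{91}{18}\right) = - \frac{91}{16}$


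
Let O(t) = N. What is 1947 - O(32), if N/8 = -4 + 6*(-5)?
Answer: 2219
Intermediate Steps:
N = -272 (N = 8*(-4 + 6*(-5)) = 8*(-4 - 30) = 8*(-34) = -272)
O(t) = -272
1947 - O(32) = 1947 - 1*(-272) = 1947 + 272 = 2219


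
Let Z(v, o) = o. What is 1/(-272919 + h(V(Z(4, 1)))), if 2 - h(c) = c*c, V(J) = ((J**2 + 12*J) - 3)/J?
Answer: -1/273017 ≈ -3.6628e-6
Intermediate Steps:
V(J) = (-3 + J**2 + 12*J)/J
h(c) = 2 - c**2 (h(c) = 2 - c*c = 2 - c**2)
1/(-272919 + h(V(Z(4, 1)))) = 1/(-272919 + (2 - (12 + 1 - 3/1)**2)) = 1/(-272919 + (2 - (12 + 1 - 3*1)**2)) = 1/(-272919 + (2 - (12 + 1 - 3)**2)) = 1/(-272919 + (2 - 1*10**2)) = 1/(-272919 + (2 - 1*100)) = 1/(-272919 + (2 - 100)) = 1/(-272919 - 98) = 1/(-273017) = -1/273017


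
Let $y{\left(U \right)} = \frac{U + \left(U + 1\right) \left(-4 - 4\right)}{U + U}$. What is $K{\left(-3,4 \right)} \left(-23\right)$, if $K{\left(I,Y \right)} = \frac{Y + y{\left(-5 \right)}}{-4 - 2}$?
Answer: $\frac{299}{60} \approx 4.9833$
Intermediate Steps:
$y{\left(U \right)} = \frac{-8 - 7 U}{2 U}$ ($y{\left(U \right)} = \frac{U + \left(1 + U\right) \left(-8\right)}{2 U} = \left(U - \left(8 + 8 U\right)\right) \frac{1}{2 U} = \left(-8 - 7 U\right) \frac{1}{2 U} = \frac{-8 - 7 U}{2 U}$)
$K{\left(I,Y \right)} = \frac{9}{20} - \frac{Y}{6}$ ($K{\left(I,Y \right)} = \frac{Y - \left(\frac{7}{2} + \frac{4}{-5}\right)}{-4 - 2} = \frac{Y - \frac{27}{10}}{-6} = \left(Y + \left(- \frac{7}{2} + \frac{4}{5}\right)\right) \left(- \frac{1}{6}\right) = \left(Y - \frac{27}{10}\right) \left(- \frac{1}{6}\right) = \left(- \frac{27}{10} + Y\right) \left(- \frac{1}{6}\right) = \frac{9}{20} - \frac{Y}{6}$)
$K{\left(-3,4 \right)} \left(-23\right) = \left(\frac{9}{20} - \frac{2}{3}\right) \left(-23\right) = \left(- \frac{13}{60}\right) \left(-23\right) = \frac{299}{60}$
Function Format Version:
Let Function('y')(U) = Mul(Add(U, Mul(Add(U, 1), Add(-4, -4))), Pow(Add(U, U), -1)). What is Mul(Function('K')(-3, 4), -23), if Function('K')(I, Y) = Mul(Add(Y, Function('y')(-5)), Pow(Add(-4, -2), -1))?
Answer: Rational(299, 60) ≈ 4.9833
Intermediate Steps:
Function('y')(U) = Mul(Rational(1, 2), Pow(U, -1), Add(-8, Mul(-7, U))) (Function('y')(U) = Mul(Add(U, Mul(Add(1, U), -8)), Pow(Mul(2, U), -1)) = Mul(Add(U, Add(-8, Mul(-8, U))), Mul(Rational(1, 2), Pow(U, -1))) = Mul(Add(-8, Mul(-7, U)), Mul(Rational(1, 2), Pow(U, -1))) = Mul(Rational(1, 2), Pow(U, -1), Add(-8, Mul(-7, U))))
Function('K')(I, Y) = Add(Rational(9, 20), Mul(Rational(-1, 6), Y)) (Function('K')(I, Y) = Mul(Add(Y, Add(Rational(-7, 2), Mul(-4, Pow(-5, -1)))), Pow(Add(-4, -2), -1)) = Mul(Add(Y, Add(Rational(-7, 2), Mul(-4, Rational(-1, 5)))), Pow(-6, -1)) = Mul(Add(Y, Add(Rational(-7, 2), Rational(4, 5))), Rational(-1, 6)) = Mul(Add(Y, Rational(-27, 10)), Rational(-1, 6)) = Mul(Add(Rational(-27, 10), Y), Rational(-1, 6)) = Add(Rational(9, 20), Mul(Rational(-1, 6), Y)))
Mul(Function('K')(-3, 4), -23) = Mul(Add(Rational(9, 20), Mul(Rational(-1, 6), 4)), -23) = Mul(Add(Rational(9, 20), Rational(-2, 3)), -23) = Mul(Rational(-13, 60), -23) = Rational(299, 60)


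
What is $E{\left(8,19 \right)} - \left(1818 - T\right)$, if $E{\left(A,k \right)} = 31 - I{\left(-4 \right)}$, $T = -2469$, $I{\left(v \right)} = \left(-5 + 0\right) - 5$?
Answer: $-4246$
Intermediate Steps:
$I{\left(v \right)} = -10$ ($I{\left(v \right)} = -5 - 5 = -10$)
$E{\left(A,k \right)} = 41$ ($E{\left(A,k \right)} = 31 - -10 = 31 + 10 = 41$)
$E{\left(8,19 \right)} - \left(1818 - T\right) = 41 - \left(1818 - -2469\right) = 41 - \left(1818 + 2469\right) = 41 - 4287 = -4246$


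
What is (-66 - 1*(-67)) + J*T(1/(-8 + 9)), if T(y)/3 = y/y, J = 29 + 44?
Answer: 220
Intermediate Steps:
J = 73
T(y) = 3 (T(y) = 3*(y/y) = 3*1 = 3)
(-66 - 1*(-67)) + J*T(1/(-8 + 9)) = (-66 - 1*(-67)) + 73*3 = (-66 + 67) + 219 = 1 + 219 = 220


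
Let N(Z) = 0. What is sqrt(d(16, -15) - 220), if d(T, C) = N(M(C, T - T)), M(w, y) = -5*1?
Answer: 2*I*sqrt(55) ≈ 14.832*I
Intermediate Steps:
M(w, y) = -5
d(T, C) = 0
sqrt(d(16, -15) - 220) = sqrt(0 - 220) = sqrt(-220) = 2*I*sqrt(55)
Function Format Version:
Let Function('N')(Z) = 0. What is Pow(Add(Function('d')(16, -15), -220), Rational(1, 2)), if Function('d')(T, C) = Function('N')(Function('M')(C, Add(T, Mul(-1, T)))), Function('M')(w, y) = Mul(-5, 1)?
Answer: Mul(2, I, Pow(55, Rational(1, 2))) ≈ Mul(14.832, I)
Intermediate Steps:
Function('M')(w, y) = -5
Function('d')(T, C) = 0
Pow(Add(Function('d')(16, -15), -220), Rational(1, 2)) = Pow(Add(0, -220), Rational(1, 2)) = Pow(-220, Rational(1, 2)) = Mul(2, I, Pow(55, Rational(1, 2)))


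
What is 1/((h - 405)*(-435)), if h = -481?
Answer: 1/385410 ≈ 2.5946e-6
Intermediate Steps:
1/((h - 405)*(-435)) = 1/((-481 - 405)*(-435)) = 1/(-886*(-435)) = 1/385410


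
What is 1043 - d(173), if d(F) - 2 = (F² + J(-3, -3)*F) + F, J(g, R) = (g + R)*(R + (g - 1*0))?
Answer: -35289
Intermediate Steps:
J(g, R) = (R + g)² (J(g, R) = (R + g)*(R + (g + 0)) = (R + g)*(R + g) = (R + g)²)
d(F) = 2 + F² + 37*F (d(F) = 2 + ((F² + (-3 - 3)²*F) + F) = 2 + ((F² + (-6)²*F) + F) = 2 + ((F² + 36*F) + F) = 2 + (F² + 37*F) = 2 + F² + 37*F)
1043 - d(173) = 1043 - (2 + 173² + 37*173) = 1043 - (2 + 29929 + 6401) = 1043 - 1*36332 = 1043 - 36332 = -35289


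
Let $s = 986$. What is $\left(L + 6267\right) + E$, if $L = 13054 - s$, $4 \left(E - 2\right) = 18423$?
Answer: $\frac{91771}{4} \approx 22943.0$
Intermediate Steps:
$E = \frac{18431}{4}$ ($E = 2 + \frac{1}{4} \cdot 18423 = 2 + \frac{18423}{4} = \frac{18431}{4} \approx 4607.8$)
$L = 12068$ ($L = 13054 - 986 = 12068$)
$\left(L + 6267\right) + E = \left(12068 + 6267\right) + \frac{18431}{4} = 18335 + \frac{18431}{4} = \frac{91771}{4}$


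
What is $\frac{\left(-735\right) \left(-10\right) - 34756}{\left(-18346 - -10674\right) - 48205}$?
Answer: $\frac{386}{787} \approx 0.49047$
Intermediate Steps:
$\frac{\left(-735\right) \left(-10\right) - 34756}{\left(-18346 - -10674\right) - 48205} = \frac{7350 - 34756}{\left(-18346 + 10674\right) - 48205} = - \frac{27406}{-7672 - 48205} = - \frac{27406}{-55877} = \left(-27406\right) \left(- \frac{1}{55877}\right) = \frac{386}{787}$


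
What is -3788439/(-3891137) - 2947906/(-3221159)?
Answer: 23673870489923/12533970967783 ≈ 1.8888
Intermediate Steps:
-3788439/(-3891137) - 2947906/(-3221159) = -3788439*(-1/3891137) - 2947906*(-1/3221159) = 3788439/3891137 + 2947906/3221159 = 23673870489923/12533970967783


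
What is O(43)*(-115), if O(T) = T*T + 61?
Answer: -219650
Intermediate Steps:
O(T) = 61 + T**2 (O(T) = T**2 + 61 = 61 + T**2)
O(43)*(-115) = (61 + 43**2)*(-115) = (61 + 1849)*(-115) = 1910*(-115) = -219650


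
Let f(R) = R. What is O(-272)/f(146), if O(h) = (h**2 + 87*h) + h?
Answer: 25024/73 ≈ 342.79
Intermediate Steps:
O(h) = h**2 + 88*h
O(-272)/f(146) = -272*(88 - 272)/146 = -272*(-184)*(1/146) = 50048*(1/146) = 25024/73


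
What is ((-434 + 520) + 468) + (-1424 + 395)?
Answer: -475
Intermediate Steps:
((-434 + 520) + 468) + (-1424 + 395) = (86 + 468) - 1029 = 554 - 1029 = -475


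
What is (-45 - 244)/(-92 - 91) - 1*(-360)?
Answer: 66169/183 ≈ 361.58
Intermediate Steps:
(-45 - 244)/(-92 - 91) - 1*(-360) = -289/(-183) + 360 = -289*(-1/183) + 360 = 289/183 + 360 = 66169/183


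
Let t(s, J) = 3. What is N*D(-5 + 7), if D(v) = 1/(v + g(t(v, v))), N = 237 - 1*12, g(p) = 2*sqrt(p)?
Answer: -225/4 + 225*sqrt(3)/4 ≈ 41.178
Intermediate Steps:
N = 225 (N = 237 - 12 = 225)
D(v) = 1/(v + 2*sqrt(3))
N*D(-5 + 7) = 225/((-5 + 7) + 2*sqrt(3)) = 225/(2 + 2*sqrt(3))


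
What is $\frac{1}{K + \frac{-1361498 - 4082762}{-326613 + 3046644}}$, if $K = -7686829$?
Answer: $- \frac{2720031}{20908418615959} \approx -1.3009 \cdot 10^{-7}$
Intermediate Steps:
$\frac{1}{K + \frac{-1361498 - 4082762}{-326613 + 3046644}} = \frac{1}{-7686829 + \frac{-1361498 - 4082762}{-326613 + 3046644}} = \frac{1}{-7686829 - \frac{5444260}{2720031}} = \frac{1}{- \frac{20908418615959}{2720031}} = - \frac{2720031}{20908418615959}$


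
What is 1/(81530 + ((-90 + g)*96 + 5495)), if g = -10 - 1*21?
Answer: 1/75409 ≈ 1.3261e-5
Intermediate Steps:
g = -31 (g = -10 - 21 = -31)
1/(81530 + ((-90 + g)*96 + 5495)) = 1/(81530 + ((-90 - 31)*96 + 5495)) = 1/(81530 + (-121*96 + 5495)) = 1/(81530 + (-11616 + 5495)) = 1/(81530 - 6121) = 1/75409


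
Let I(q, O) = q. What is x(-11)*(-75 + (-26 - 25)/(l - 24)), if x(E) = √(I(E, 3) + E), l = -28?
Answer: -3849*I*√22/52 ≈ -347.18*I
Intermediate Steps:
x(E) = √2*√E (x(E) = √(E + E) = √(2*E) = √2*√E)
x(-11)*(-75 + (-26 - 25)/(l - 24)) = (√2*√(-11))*(-75 + (-26 - 25)/(-28 - 24)) = (√2*(I*√11))*(-75 - 51/(-52)) = (I*√22)*(-75 - 51*(-1/52)) = (I*√22)*(-75 + 51/52) = (I*√22)*(-3849/52) = -3849*I*√22/52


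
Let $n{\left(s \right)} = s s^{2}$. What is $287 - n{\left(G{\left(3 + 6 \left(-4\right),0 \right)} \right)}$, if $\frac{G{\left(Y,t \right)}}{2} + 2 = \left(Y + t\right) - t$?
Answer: $97623$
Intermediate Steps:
$G{\left(Y,t \right)} = -4 + 2 Y$ ($G{\left(Y,t \right)} = -4 + 2 \left(\left(Y + t\right) - t\right) = -4 + 2 Y$)
$n{\left(s \right)} = s^{3}$
$287 - n{\left(G{\left(3 + 6 \left(-4\right),0 \right)} \right)} = 287 - \left(-4 + 2 \left(3 + 6 \left(-4\right)\right)\right)^{3} = 287 - \left(-4 + 2 \left(3 - 24\right)\right)^{3} = 287 - \left(-4 + 2 \left(-21\right)\right)^{3} = 287 - \left(-4 - 42\right)^{3} = 287 - \left(-46\right)^{3} = 287 - -97336 = 287 + 97336 = 97623$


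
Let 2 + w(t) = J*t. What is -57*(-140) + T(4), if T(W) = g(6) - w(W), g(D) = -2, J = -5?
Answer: 8000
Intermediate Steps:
w(t) = -2 - 5*t
T(W) = 5*W (T(W) = -2 - (-2 - 5*W) = -2 + (2 + 5*W) = 5*W)
-57*(-140) + T(4) = -57*(-140) + 5*4 = 7980 + 20 = 8000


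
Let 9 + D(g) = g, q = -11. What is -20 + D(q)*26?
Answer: -540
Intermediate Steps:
D(g) = -9 + g
-20 + D(q)*26 = -20 + (-9 - 11)*26 = -20 - 20*26 = -20 - 520 = -540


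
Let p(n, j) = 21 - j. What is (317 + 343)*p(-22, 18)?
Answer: 1980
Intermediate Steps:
(317 + 343)*p(-22, 18) = (317 + 343)*(21 - 1*18) = 660*(21 - 18) = 660*3 = 1980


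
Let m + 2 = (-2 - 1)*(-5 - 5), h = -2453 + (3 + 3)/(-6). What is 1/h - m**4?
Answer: -1508365825/2454 ≈ -6.1466e+5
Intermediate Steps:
h = -2454 (h = -2453 + 6*(-1/6) = -2453 - 1 = -2454)
m = 28 (m = -2 + (-2 - 1)*(-5 - 5) = -2 - 3*(-10) = -2 + 30 = 28)
1/h - m**4 = 1/(-2454) - 1*28**4 = -1/2454 - 1*614656 = -1/2454 - 614656 = -1508365825/2454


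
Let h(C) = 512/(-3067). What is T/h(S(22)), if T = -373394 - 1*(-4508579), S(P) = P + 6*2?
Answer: -12682612395/512 ≈ -2.4771e+7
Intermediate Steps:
S(P) = 12 + P (S(P) = P + 12 = 12 + P)
h(C) = -512/3067 (h(C) = 512*(-1/3067) = -512/3067)
T = 4135185 (T = -373394 + 4508579 = 4135185)
T/h(S(22)) = 4135185/(-512/3067) = 4135185*(-3067/512) = -12682612395/512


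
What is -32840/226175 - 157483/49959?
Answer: -7451874217/2259895365 ≈ -3.2974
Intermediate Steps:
-32840/226175 - 157483/49959 = -32840*1/226175 - 157483*1/49959 = -6568/45235 - 157483/49959 = -7451874217/2259895365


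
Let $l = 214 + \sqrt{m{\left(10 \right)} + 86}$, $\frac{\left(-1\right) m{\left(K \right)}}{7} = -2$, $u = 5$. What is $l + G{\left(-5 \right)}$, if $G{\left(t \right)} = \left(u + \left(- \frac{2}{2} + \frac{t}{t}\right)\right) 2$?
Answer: $234$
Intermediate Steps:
$m{\left(K \right)} = 14$ ($m{\left(K \right)} = \left(-7\right) \left(-2\right) = 14$)
$G{\left(t \right)} = 10$ ($G{\left(t \right)} = \left(5 + \left(- \frac{2}{2} + \frac{t}{t}\right)\right) 2 = \left(5 + \left(\left(-2\right) \frac{1}{2} + 1\right)\right) 2 = \left(5 + \left(-1 + 1\right)\right) 2 = \left(5 + 0\right) 2 = 5 \cdot 2 = 10$)
$l = 224$ ($l = 214 + \sqrt{14 + 86} = 214 + \sqrt{100} = 214 + 10 = 224$)
$l + G{\left(-5 \right)} = 224 + 10 = 234$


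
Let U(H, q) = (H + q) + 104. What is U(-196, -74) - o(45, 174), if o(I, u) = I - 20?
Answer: -191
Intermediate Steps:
o(I, u) = -20 + I
U(H, q) = 104 + H + q
U(-196, -74) - o(45, 174) = (104 - 196 - 74) - (-20 + 45) = -166 - 1*25 = -166 - 25 = -191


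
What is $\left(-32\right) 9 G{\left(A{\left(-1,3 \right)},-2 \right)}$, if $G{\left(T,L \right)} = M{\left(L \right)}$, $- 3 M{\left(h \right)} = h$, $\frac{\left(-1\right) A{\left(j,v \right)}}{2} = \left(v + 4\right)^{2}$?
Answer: $-192$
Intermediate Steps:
$A{\left(j,v \right)} = - 2 \left(4 + v\right)^{2}$ ($A{\left(j,v \right)} = - 2 \left(v + 4\right)^{2} = - 2 \left(4 + v\right)^{2}$)
$M{\left(h \right)} = - \frac{h}{3}$
$G{\left(T,L \right)} = - \frac{L}{3}$
$\left(-32\right) 9 G{\left(A{\left(-1,3 \right)},-2 \right)} = \left(-32\right) 9 \left(\left(- \frac{1}{3}\right) \left(-2\right)\right) = \left(-288\right) \frac{2}{3} = -192$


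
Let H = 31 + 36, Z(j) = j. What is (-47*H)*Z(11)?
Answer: -34639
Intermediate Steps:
H = 67
(-47*H)*Z(11) = -47*67*11 = -3149*11 = -34639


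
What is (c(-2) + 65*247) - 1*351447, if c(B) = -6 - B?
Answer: -335396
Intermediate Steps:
(c(-2) + 65*247) - 1*351447 = ((-6 - 1*(-2)) + 65*247) - 1*351447 = ((-6 + 2) + 16055) - 351447 = (-4 + 16055) - 351447 = 16051 - 351447 = -335396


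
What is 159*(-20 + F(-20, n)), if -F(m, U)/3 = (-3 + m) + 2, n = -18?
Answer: 6837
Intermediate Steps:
F(m, U) = 3 - 3*m (F(m, U) = -3*((-3 + m) + 2) = -3*(-1 + m) = 3 - 3*m)
159*(-20 + F(-20, n)) = 159*(-20 + (3 - 3*(-20))) = 159*(-20 + (3 + 60)) = 159*(-20 + 63) = 159*43 = 6837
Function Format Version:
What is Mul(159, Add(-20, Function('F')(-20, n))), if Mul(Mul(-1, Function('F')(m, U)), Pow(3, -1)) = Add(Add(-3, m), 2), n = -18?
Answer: 6837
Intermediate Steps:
Function('F')(m, U) = Add(3, Mul(-3, m)) (Function('F')(m, U) = Mul(-3, Add(Add(-3, m), 2)) = Mul(-3, Add(-1, m)) = Add(3, Mul(-3, m)))
Mul(159, Add(-20, Function('F')(-20, n))) = Mul(159, Add(-20, Add(3, Mul(-3, -20)))) = Mul(159, Add(-20, Add(3, 60))) = Mul(159, Add(-20, 63)) = Mul(159, 43) = 6837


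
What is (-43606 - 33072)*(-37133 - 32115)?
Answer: 5309798144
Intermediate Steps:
(-43606 - 33072)*(-37133 - 32115) = -76678*(-69248) = 5309798144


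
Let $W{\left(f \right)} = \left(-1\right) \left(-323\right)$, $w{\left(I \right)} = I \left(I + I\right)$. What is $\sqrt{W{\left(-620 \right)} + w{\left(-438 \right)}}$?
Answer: $\sqrt{384011} \approx 619.69$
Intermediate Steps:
$w{\left(I \right)} = 2 I^{2}$ ($w{\left(I \right)} = I 2 I = 2 I^{2}$)
$W{\left(f \right)} = 323$
$\sqrt{W{\left(-620 \right)} + w{\left(-438 \right)}} = \sqrt{323 + 2 \left(-438\right)^{2}} = \sqrt{323 + 2 \cdot 191844} = \sqrt{323 + 383688} = \sqrt{384011}$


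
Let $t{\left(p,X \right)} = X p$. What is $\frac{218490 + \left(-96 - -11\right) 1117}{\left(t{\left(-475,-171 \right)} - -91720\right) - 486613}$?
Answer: $- \frac{123545}{313668} \approx -0.39387$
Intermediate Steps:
$\frac{218490 + \left(-96 - -11\right) 1117}{\left(t{\left(-475,-171 \right)} - -91720\right) - 486613} = \frac{218490 + \left(-96 - -11\right) 1117}{\left(\left(-171\right) \left(-475\right) - -91720\right) - 486613} = \frac{218490 + \left(-96 + 11\right) 1117}{\left(81225 + 91720\right) - 486613} = \frac{218490 - 94945}{172945 - 486613} = \frac{218490 - 94945}{-313668} = 123545 \left(- \frac{1}{313668}\right) = - \frac{123545}{313668}$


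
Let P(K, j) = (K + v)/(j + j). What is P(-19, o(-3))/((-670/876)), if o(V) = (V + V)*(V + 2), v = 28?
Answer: -657/670 ≈ -0.98060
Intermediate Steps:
o(V) = 2*V*(2 + V) (o(V) = (2*V)*(2 + V) = 2*V*(2 + V))
P(K, j) = (28 + K)/(2*j) (P(K, j) = (K + 28)/(j + j) = (28 + K)/((2*j)) = (28 + K)*(1/(2*j)) = (28 + K)/(2*j))
P(-19, o(-3))/((-670/876)) = ((28 - 19)/(2*((2*(-3)*(2 - 3)))))/((-670/876)) = ((½)*9/(2*(-3)*(-1)))/((-670*1/876)) = ((½)*9/6)/(-335/438) = ((½)*(⅙)*9)*(-438/335) = (¾)*(-438/335) = -657/670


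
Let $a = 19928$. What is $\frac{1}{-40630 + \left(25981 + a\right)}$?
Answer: $\frac{1}{5279} \approx 0.00018943$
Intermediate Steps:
$\frac{1}{-40630 + \left(25981 + a\right)} = \frac{1}{-40630 + \left(25981 + 19928\right)} = \frac{1}{-40630 + 45909} = \frac{1}{5279}$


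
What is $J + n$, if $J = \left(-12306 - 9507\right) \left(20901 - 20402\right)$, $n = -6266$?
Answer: $-10890953$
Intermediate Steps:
$J = -10884687$ ($J = \left(-21813\right) 499 = -10884687$)
$J + n = -10884687 - 6266 = -10890953$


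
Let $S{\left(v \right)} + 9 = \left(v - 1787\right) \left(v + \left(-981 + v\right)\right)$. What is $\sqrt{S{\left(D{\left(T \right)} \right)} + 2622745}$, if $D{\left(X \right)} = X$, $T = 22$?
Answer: $\sqrt{4276541} \approx 2068.0$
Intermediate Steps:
$S{\left(v \right)} = -9 + \left(-1787 + v\right) \left(-981 + 2 v\right)$ ($S{\left(v \right)} = -9 + \left(v - 1787\right) \left(v + \left(-981 + v\right)\right) = -9 + \left(-1787 + v\right) \left(-981 + 2 v\right)$)
$\sqrt{S{\left(D{\left(T \right)} \right)} + 2622745} = \sqrt{\left(1753038 - 100210 + 2 \cdot 22^{2}\right) + 2622745} = \sqrt{\left(1753038 - 100210 + 2 \cdot 484\right) + 2622745} = \sqrt{\left(1753038 - 100210 + 968\right) + 2622745} = \sqrt{1653796 + 2622745} = \sqrt{4276541}$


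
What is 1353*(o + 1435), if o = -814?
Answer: 840213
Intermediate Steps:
1353*(o + 1435) = 1353*(-814 + 1435) = 1353*621 = 840213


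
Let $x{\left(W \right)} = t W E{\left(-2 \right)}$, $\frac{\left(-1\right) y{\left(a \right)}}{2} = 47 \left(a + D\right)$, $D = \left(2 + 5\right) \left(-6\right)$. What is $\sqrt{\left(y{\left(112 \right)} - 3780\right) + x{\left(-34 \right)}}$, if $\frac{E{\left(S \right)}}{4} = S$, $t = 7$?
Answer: $2 i \sqrt{2114} \approx 91.957 i$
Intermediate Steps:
$E{\left(S \right)} = 4 S$
$D = -42$ ($D = 7 \left(-6\right) = -42$)
$y{\left(a \right)} = 3948 - 94 a$ ($y{\left(a \right)} = - 2 \cdot 47 \left(a - 42\right) = - 2 \cdot 47 \left(-42 + a\right) = - 2 \left(-1974 + 47 a\right) = 3948 - 94 a$)
$x{\left(W \right)} = - 56 W$ ($x{\left(W \right)} = 7 W 4 \left(-2\right) = 7 W \left(-8\right) = - 56 W$)
$\sqrt{\left(y{\left(112 \right)} - 3780\right) + x{\left(-34 \right)}} = \sqrt{\left(\left(3948 - 10528\right) - 3780\right) - -1904} = \sqrt{\left(\left(3948 - 10528\right) - 3780\right) + 1904} = \sqrt{\left(-6580 - 3780\right) + 1904} = \sqrt{-10360 + 1904} = \sqrt{-8456} = 2 i \sqrt{2114}$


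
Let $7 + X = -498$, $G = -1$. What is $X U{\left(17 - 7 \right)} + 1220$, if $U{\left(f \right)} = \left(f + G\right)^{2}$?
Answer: $-39685$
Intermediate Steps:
$X = -505$ ($X = -7 - 498 = -505$)
$U{\left(f \right)} = \left(-1 + f\right)^{2}$ ($U{\left(f \right)} = \left(f - 1\right)^{2} = \left(-1 + f\right)^{2}$)
$X U{\left(17 - 7 \right)} + 1220 = - 505 \left(-1 + \left(17 - 7\right)\right)^{2} + 1220 = - 505 \left(-1 + 10\right)^{2} + 1220 = - 505 \cdot 9^{2} + 1220 = \left(-505\right) 81 + 1220 = -40905 + 1220 = -39685$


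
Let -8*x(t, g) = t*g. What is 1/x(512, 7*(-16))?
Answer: 1/7168 ≈ 0.00013951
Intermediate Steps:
x(t, g) = -g*t/8 (x(t, g) = -t*g/8 = -g*t/8)
1/x(512, 7*(-16)) = 1/(-1/8*7*(-16)*512) = 1/(-1/8*(-112)*512) = 1/7168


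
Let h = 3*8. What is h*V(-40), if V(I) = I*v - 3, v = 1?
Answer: -1032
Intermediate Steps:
V(I) = -3 + I (V(I) = I*1 - 3 = I - 3 = -3 + I)
h = 24
h*V(-40) = 24*(-3 - 40) = 24*(-43) = -1032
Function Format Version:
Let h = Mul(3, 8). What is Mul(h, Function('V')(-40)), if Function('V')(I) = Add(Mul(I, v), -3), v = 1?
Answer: -1032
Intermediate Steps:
Function('V')(I) = Add(-3, I) (Function('V')(I) = Add(Mul(I, 1), -3) = Add(I, -3) = Add(-3, I))
h = 24
Mul(h, Function('V')(-40)) = Mul(24, Add(-3, -40)) = Mul(24, -43) = -1032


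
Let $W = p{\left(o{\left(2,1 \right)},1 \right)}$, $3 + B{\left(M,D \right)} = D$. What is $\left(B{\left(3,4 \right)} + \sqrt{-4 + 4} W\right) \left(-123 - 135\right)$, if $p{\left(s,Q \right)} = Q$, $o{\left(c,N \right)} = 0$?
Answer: $-258$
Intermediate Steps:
$B{\left(M,D \right)} = -3 + D$
$W = 1$
$\left(B{\left(3,4 \right)} + \sqrt{-4 + 4} W\right) \left(-123 - 135\right) = \left(\left(-3 + 4\right) + \sqrt{-4 + 4} \cdot 1\right) \left(-123 - 135\right) = \left(1 + \sqrt{0} \cdot 1\right) \left(-258\right) = \left(1 + 0 \cdot 1\right) \left(-258\right) = \left(1 + 0\right) \left(-258\right) = 1 \left(-258\right) = -258$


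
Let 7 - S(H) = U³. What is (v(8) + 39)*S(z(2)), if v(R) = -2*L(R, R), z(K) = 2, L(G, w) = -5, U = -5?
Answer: 6468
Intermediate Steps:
v(R) = 10 (v(R) = -2*(-5) = 10)
S(H) = 132 (S(H) = 7 - 1*(-5)³ = 7 - 1*(-125) = 7 + 125 = 132)
(v(8) + 39)*S(z(2)) = (10 + 39)*132 = 49*132 = 6468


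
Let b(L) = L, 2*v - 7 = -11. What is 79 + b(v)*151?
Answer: -223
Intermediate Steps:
v = -2 (v = 7/2 + (½)*(-11) = 7/2 - 11/2 = -2)
79 + b(v)*151 = 79 - 2*151 = 79 - 302 = -223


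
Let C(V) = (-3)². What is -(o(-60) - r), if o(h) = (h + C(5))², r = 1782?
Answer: -819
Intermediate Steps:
C(V) = 9
o(h) = (9 + h)² (o(h) = (h + 9)² = (9 + h)²)
-(o(-60) - r) = -((9 - 60)² - 1*1782) = -((-51)² - 1782) = -(2601 - 1782) = -1*819 = -819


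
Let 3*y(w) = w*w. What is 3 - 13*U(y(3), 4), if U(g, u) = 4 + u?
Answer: -101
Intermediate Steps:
y(w) = w**2/3 (y(w) = (w*w)/3 = w**2/3)
3 - 13*U(y(3), 4) = 3 - 13*(4 + 4) = 3 - 13*8 = 3 - 104 = -101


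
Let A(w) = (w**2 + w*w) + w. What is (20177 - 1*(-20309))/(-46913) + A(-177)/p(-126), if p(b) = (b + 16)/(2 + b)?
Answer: 181730384756/2580215 ≈ 70432.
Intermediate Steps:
p(b) = (16 + b)/(2 + b)
A(w) = w + 2*w**2 (A(w) = (w**2 + w**2) + w = 2*w**2 + w = w + 2*w**2)
(20177 - 1*(-20309))/(-46913) + A(-177)/p(-126) = (20177 - 1*(-20309))/(-46913) + (-177*(1 + 2*(-177)))/(((16 - 126)/(2 - 126))) = (20177 + 20309)*(-1/46913) + (-177*(1 - 354))/((-110/(-124))) = 40486*(-1/46913) + (-177*(-353))/((-1/124*(-110))) = -40486/46913 + 62481/(55/62) = -40486/46913 + 62481*(62/55) = -40486/46913 + 3873822/55 = 181730384756/2580215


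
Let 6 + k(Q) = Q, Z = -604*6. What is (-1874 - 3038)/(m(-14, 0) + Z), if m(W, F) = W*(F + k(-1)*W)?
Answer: 1228/1249 ≈ 0.98319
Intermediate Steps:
Z = -3624
k(Q) = -6 + Q
m(W, F) = W*(F - 7*W) (m(W, F) = W*(F + (-6 - 1)*W) = W*(F - 7*W))
(-1874 - 3038)/(m(-14, 0) + Z) = (-1874 - 3038)/(-14*(0 - 7*(-14)) - 3624) = -4912/(-14*(0 + 98) - 3624) = -4912/(-14*98 - 3624) = -4912/(-1372 - 3624) = -4912/(-4996) = -4912*(-1/4996) = 1228/1249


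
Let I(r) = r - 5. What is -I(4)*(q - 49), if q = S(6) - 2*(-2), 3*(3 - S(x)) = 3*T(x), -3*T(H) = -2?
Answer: -128/3 ≈ -42.667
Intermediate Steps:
T(H) = 2/3 (T(H) = -1/3*(-2) = 2/3)
S(x) = 7/3 (S(x) = 3 - 2/3 = 7/3)
I(r) = -5 + r
q = 19/3 (q = 7/3 - 2*(-2) = 7/3 + 4 = 19/3 ≈ 6.3333)
-I(4)*(q - 49) = -(-5 + 4)*(19/3 - 49) = -(-1)*(-128)/3 = -1*128/3 = -128/3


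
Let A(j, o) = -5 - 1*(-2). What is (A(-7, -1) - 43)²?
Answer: 2116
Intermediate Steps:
A(j, o) = -3 (A(j, o) = -5 + 2 = -3)
(A(-7, -1) - 43)² = (-3 - 43)² = (-46)² = 2116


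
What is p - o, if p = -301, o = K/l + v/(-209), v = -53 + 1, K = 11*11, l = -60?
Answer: -3752371/12540 ≈ -299.23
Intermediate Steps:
K = 121
v = -52
o = -22169/12540 (o = 121/(-60) - 52/(-209) = 121*(-1/60) - 52*(-1/209) = -121/60 + 52/209 = -22169/12540 ≈ -1.7679)
p - o = -301 - 1*(-22169/12540) = -301 + 22169/12540 = -3752371/12540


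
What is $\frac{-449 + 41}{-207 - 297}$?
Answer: $\frac{17}{21} \approx 0.80952$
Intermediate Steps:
$\frac{-449 + 41}{-207 - 297} = - \frac{408}{-207 - 297} = - \frac{408}{-504} = \left(-408\right) \left(- \frac{1}{504}\right) = \frac{17}{21}$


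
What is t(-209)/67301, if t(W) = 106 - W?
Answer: 315/67301 ≈ 0.0046805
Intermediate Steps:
t(-209)/67301 = (106 - 1*(-209))/67301 = (106 + 209)*(1/67301) = 315*(1/67301) = 315/67301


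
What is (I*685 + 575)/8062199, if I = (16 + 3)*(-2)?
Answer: -25455/8062199 ≈ -0.0031573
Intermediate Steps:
I = -38 (I = 19*(-2) = -38)
(I*685 + 575)/8062199 = (-38*685 + 575)/8062199 = (-26030 + 575)*(1/8062199) = -25455*1/8062199 = -25455/8062199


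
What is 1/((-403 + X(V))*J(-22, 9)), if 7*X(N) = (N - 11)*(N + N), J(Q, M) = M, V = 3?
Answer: -7/25821 ≈ -0.00027110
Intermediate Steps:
X(N) = 2*N*(-11 + N)/7 (X(N) = ((N - 11)*(N + N))/7 = ((-11 + N)*(2*N))/7 = (2*N*(-11 + N))/7 = 2*N*(-11 + N)/7)
1/((-403 + X(V))*J(-22, 9)) = 1/((-403 + (2/7)*3*(-11 + 3))*9) = 1/((-403 + (2/7)*3*(-8))*9) = 1/((-403 - 48/7)*9) = 1/(-2869/7*9) = 1/(-25821/7) = -7/25821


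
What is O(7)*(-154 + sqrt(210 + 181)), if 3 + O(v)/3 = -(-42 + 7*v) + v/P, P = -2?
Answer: 6237 - 81*sqrt(391)/2 ≈ 5436.2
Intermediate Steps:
O(v) = 117 - 45*v/2 (O(v) = -9 + 3*(-(-42 + 7*v) + v/(-2)) = -9 + 3*(-(-42 + 7*v) + v*(-1/2)) = -9 + 3*(-7*(-6 + v) - v/2) = -9 + 3*((42 - 7*v) - v/2) = -9 + 3*(42 - 15*v/2) = -9 + (126 - 45*v/2) = 117 - 45*v/2)
O(7)*(-154 + sqrt(210 + 181)) = (117 - 45/2*7)*(-154 + sqrt(210 + 181)) = (117 - 315/2)*(-154 + sqrt(391)) = -81*(-154 + sqrt(391))/2 = 6237 - 81*sqrt(391)/2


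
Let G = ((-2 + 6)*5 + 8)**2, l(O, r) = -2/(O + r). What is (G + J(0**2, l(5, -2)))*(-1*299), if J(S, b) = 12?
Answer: -238004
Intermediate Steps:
G = 784 (G = (4*5 + 8)**2 = (20 + 8)**2 = 28**2 = 784)
(G + J(0**2, l(5, -2)))*(-1*299) = (784 + 12)*(-1*299) = 796*(-299) = -238004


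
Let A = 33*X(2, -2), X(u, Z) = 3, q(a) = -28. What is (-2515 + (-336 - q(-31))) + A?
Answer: -2724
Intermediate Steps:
A = 99 (A = 33*3 = 99)
(-2515 + (-336 - q(-31))) + A = (-2515 + (-336 - 1*(-28))) + 99 = (-2515 + (-336 + 28)) + 99 = (-2515 - 308) + 99 = -2823 + 99 = -2724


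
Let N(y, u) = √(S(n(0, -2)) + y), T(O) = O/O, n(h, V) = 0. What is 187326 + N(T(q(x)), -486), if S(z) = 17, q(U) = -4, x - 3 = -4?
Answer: 187326 + 3*√2 ≈ 1.8733e+5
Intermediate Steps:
x = -1 (x = 3 - 4 = -1)
T(O) = 1
N(y, u) = √(17 + y)
187326 + N(T(q(x)), -486) = 187326 + √(17 + 1) = 187326 + √18 = 187326 + 3*√2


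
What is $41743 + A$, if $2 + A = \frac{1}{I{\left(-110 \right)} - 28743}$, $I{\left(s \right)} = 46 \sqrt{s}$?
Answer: $\frac{3135860201066}{75126619} - \frac{46 i \sqrt{110}}{826392809} \approx 41741.0 - 5.838 \cdot 10^{-7} i$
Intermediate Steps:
$A = -2 + \frac{1}{-28743 + 46 i \sqrt{110}}$ ($A = -2 + \frac{1}{46 \sqrt{-110} - 28743} = -2 + \frac{1}{46 i \sqrt{110} - 28743} = -2 + \frac{1}{-28743 + 46 i \sqrt{110}} \approx -2.0 - 5.838 \cdot 10^{-7} i$)
$41743 + A = 41743 - \left(\frac{150255851}{75126619} + \frac{46 i \sqrt{110}}{826392809}\right) = \frac{3135860201066}{75126619} - \frac{46 i \sqrt{110}}{826392809}$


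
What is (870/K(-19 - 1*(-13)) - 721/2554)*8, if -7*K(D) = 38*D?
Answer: 5129824/24263 ≈ 211.43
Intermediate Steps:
K(D) = -38*D/7
(870/K(-19 - 1*(-13)) - 721/2554)*8 = (870/((-38*(-19 - 1*(-13))/7)) - 721/2554)*8 = (870/((-38*(-19 + 13)/7)) - 721*1/2554)*8 = (870/((-38/7*(-6))) - 721/2554)*8 = (870/(228/7) - 721/2554)*8 = (870*(7/228) - 721/2554)*8 = (1015/38 - 721/2554)*8 = (641228/24263)*8 = 5129824/24263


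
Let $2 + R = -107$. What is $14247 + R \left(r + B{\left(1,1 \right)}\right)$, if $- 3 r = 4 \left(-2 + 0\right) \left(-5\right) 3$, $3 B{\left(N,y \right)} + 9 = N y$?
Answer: $\frac{56693}{3} \approx 18898.0$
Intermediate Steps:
$B{\left(N,y \right)} = -3 + \frac{N y}{3}$
$R = -109$ ($R = -2 - 107 = -109$)
$r = -40$ ($r = - \frac{4 \left(-2 + 0\right) \left(-5\right) 3}{3} = - \frac{4 \left(\left(-2\right) \left(-5\right)\right) 3}{3} = - \frac{4 \cdot 10 \cdot 3}{3} = - \frac{40 \cdot 3}{3} = \left(- \frac{1}{3}\right) 120 = -40$)
$14247 + R \left(r + B{\left(1,1 \right)}\right) = 14247 - 109 \left(-40 - \left(3 - \frac{1}{3}\right)\right) = 14247 - 109 \left(-40 + \left(-3 + \frac{1}{3}\right)\right) = 14247 - 109 \left(-40 - \frac{8}{3}\right) = 14247 - - \frac{13952}{3} = 14247 + \frac{13952}{3} = \frac{56693}{3}$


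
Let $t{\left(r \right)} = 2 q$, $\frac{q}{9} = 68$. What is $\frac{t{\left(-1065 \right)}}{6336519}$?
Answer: $\frac{408}{2112173} \approx 0.00019317$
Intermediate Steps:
$q = 612$ ($q = 9 \cdot 68 = 612$)
$t{\left(r \right)} = 1224$ ($t{\left(r \right)} = 2 \cdot 612 = 1224$)
$\frac{t{\left(-1065 \right)}}{6336519} = \frac{1224}{6336519} = 1224 \cdot \frac{1}{6336519} = \frac{408}{2112173}$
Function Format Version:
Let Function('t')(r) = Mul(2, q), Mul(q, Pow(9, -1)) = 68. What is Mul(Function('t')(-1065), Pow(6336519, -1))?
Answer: Rational(408, 2112173) ≈ 0.00019317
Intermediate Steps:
q = 612 (q = Mul(9, 68) = 612)
Function('t')(r) = 1224 (Function('t')(r) = Mul(2, 612) = 1224)
Mul(Function('t')(-1065), Pow(6336519, -1)) = Mul(1224, Pow(6336519, -1)) = Mul(1224, Rational(1, 6336519)) = Rational(408, 2112173)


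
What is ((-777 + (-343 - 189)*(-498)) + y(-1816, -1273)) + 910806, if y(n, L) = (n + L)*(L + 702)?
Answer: 2938784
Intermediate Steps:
y(n, L) = (702 + L)*(L + n) (y(n, L) = (L + n)*(702 + L) = (702 + L)*(L + n))
((-777 + (-343 - 189)*(-498)) + y(-1816, -1273)) + 910806 = ((-777 + (-343 - 189)*(-498)) + ((-1273)² + 702*(-1273) + 702*(-1816) - 1273*(-1816))) + 910806 = ((-777 - 532*(-498)) + (1620529 - 893646 - 1274832 + 2311768)) + 910806 = ((-777 + 264936) + 1763819) + 910806 = (264159 + 1763819) + 910806 = 2027978 + 910806 = 2938784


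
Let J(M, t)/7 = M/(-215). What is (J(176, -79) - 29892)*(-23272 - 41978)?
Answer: 83885556600/43 ≈ 1.9508e+9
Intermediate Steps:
J(M, t) = -7*M/215 (J(M, t) = 7*(M/(-215)) = 7*(M*(-1/215)) = 7*(-M/215) = -7*M/215)
(J(176, -79) - 29892)*(-23272 - 41978) = (-7/215*176 - 29892)*(-23272 - 41978) = (-1232/215 - 29892)*(-65250) = -6428012/215*(-65250) = 83885556600/43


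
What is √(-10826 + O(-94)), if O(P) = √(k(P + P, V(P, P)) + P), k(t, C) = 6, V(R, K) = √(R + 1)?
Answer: √(-10826 + 2*I*√22) ≈ 0.0451 + 104.05*I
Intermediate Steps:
V(R, K) = √(1 + R)
O(P) = √(6 + P)
√(-10826 + O(-94)) = √(-10826 + √(6 - 94)) = √(-10826 + √(-88)) = √(-10826 + 2*I*√22)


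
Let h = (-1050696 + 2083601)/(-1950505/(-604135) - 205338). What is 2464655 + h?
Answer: 12229585472037188/4961996885 ≈ 2.4646e+6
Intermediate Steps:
h = -24960562487/4961996885 (h = 1032905/(-1950505*(-1/604135) - 205338) = 1032905/(390101/120827 - 205338) = 1032905/(-24809984425/120827) = 1032905*(-120827/24809984425) = -24960562487/4961996885 ≈ -5.0303)
2464655 + h = 2464655 - 24960562487/4961996885 = 12229585472037188/4961996885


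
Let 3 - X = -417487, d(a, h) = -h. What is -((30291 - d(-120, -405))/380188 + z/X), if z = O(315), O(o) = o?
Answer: -18524802/233418659 ≈ -0.079363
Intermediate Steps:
z = 315
X = 417490 (X = 3 - 1*(-417487) = 3 + 417487 = 417490)
-((30291 - d(-120, -405))/380188 + z/X) = -((30291 - (-1)*(-405))/380188 + 315/417490) = -((30291 - 1*405)*(1/380188) + 315*(1/417490)) = -((30291 - 405)*(1/380188) + 63/83498) = -(29886*(1/380188) + 63/83498) = -(879/11182 + 63/83498) = -1*18524802/233418659 = -18524802/233418659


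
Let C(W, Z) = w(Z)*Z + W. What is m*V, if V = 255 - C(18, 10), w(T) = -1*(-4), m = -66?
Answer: -13002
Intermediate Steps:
w(T) = 4
C(W, Z) = W + 4*Z (C(W, Z) = 4*Z + W = W + 4*Z)
V = 197 (V = 255 - (18 + 4*10) = 255 - (18 + 40) = 255 - 1*58 = 255 - 58 = 197)
m*V = -66*197 = -13002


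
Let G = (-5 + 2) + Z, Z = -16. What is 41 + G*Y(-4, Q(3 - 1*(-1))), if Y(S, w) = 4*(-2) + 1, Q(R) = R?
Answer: 174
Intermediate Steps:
G = -19 (G = (-5 + 2) - 16 = -3 - 16 = -19)
Y(S, w) = -7 (Y(S, w) = -8 + 1 = -7)
41 + G*Y(-4, Q(3 - 1*(-1))) = 41 - 19*(-7) = 41 + 133 = 174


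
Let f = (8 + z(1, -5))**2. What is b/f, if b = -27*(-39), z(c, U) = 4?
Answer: 117/16 ≈ 7.3125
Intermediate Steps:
b = 1053
f = 144 (f = (8 + 4)**2 = 12**2 = 144)
b/f = 1053/144 = 1053*(1/144) = 117/16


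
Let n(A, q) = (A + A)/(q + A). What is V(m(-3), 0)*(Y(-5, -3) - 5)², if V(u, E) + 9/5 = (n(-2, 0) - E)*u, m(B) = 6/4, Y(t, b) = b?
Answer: 384/5 ≈ 76.800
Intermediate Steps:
n(A, q) = 2*A/(A + q) (n(A, q) = (2*A)/(A + q) = 2*A/(A + q))
m(B) = 3/2 (m(B) = 6*(¼) = 3/2)
V(u, E) = -9/5 + u*(2 - E) (V(u, E) = -9/5 + (2*(-2)/(-2 + 0) - E)*u = -9/5 + (2*(-2)/(-2) - E)*u = -9/5 + (2*(-2)*(-½) - E)*u = -9/5 + (2 - E)*u = -9/5 + u*(2 - E))
V(m(-3), 0)*(Y(-5, -3) - 5)² = (-9/5 + 2*(3/2) - 1*0*3/2)*(-3 - 5)² = (-9/5 + 3 + 0)*(-8)² = (6/5)*64 = 384/5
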